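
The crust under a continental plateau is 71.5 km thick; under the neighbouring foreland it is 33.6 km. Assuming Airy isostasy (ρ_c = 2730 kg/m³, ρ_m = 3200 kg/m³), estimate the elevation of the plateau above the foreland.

Excess crust Δ = 71.5 km − 33.6 km = 37.9 km, split between elevation h and root r with h + r = Δ.
Airy balance ρ_c h = (ρ_m − ρ_c) r gives r = h ρ_c/(ρ_m − ρ_c), so h (1 + ρ_c/(ρ_m − ρ_c)) = Δ, i.e. h = Δ (ρ_m − ρ_c)/ρ_m.
h = 37.9 km × 470/3200 = 5.57 km.

5.57 km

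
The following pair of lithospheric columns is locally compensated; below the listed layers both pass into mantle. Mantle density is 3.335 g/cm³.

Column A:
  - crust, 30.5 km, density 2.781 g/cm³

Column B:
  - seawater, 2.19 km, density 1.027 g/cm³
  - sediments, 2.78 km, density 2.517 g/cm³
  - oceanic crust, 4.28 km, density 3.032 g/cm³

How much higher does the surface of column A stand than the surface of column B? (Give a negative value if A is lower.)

For any compensation level in the mantle, the mantle terms cancel and isostasy reduces to e = (Σt_A − Σt_B) − (Σ(ρt)_A − Σ(ρt)_B) / ρ_m.
Σt_A = 30.5 km; Σt_B = 9.25 km; Σ(ρt)_A = 84.8205; Σ(ρt)_B = 22.22335 (in km·g/cm³).
e = (30.5 − 9.25) − (84.8205 − 22.22335) / 3.335 = 2.48 km.

2.48 km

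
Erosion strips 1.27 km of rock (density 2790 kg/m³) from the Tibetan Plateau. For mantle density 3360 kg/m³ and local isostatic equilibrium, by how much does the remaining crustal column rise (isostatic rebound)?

1.05 km

Unloading: uplift u = e ρ_c/ρ_m = 1.27 km × 2790/3360 = 1.05 km.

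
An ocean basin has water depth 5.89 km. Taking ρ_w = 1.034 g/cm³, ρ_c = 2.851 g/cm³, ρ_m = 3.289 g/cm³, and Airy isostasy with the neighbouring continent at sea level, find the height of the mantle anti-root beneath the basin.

By Archimedes' principle applied to the lithosphere: replacing crust with seawater at the top is compensated by replacing crust with mantle at the base: d (ρ_c − ρ_w) = a (ρ_m − ρ_c).
a = d (ρ_c − ρ_w)/(ρ_m − ρ_c) = 5.89 km × 1.817/0.438 = 24.4 km.

24.4 km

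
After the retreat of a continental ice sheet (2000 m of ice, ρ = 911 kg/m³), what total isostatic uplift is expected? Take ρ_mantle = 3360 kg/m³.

542 m

Removing the load lets mantle flow back in; uplift u satisfies ρ_ice t = ρ_m u.
u = t ρ_ice/ρ_m = 2000 m × 911/3360 = 542 m.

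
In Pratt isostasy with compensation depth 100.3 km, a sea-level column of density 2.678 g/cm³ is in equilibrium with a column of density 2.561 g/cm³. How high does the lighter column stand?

ρ_ref D = ρ (D + h) → h = D (ρ_ref − ρ)/ρ.
h = 100.3 km × (2.678 − 2.561)/2.561 = 4.58 km.

4.58 km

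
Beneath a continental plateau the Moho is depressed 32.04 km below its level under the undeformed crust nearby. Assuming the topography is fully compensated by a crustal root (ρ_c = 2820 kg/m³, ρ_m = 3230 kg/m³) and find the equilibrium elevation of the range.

4.66 km

Equating mass per unit area of the two columns: ρ_c h = (ρ_m − ρ_c) r.
h = r (ρ_m − ρ_c) / ρ_c = 32.04 km × (3230 − 2820) / 2820 = 4.66 km.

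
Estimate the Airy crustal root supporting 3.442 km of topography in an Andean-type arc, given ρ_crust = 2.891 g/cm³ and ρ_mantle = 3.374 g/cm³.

20.6 km

Isostatic balance requires: the weight of the topography is balanced by the buoyancy of the root, ρ_c h = (ρ_m − ρ_c) r.
r = h · ρ_c / (ρ_m − ρ_c) = 3.442 km × 2.891 / (3.374 − 2.891) = 20.6 km.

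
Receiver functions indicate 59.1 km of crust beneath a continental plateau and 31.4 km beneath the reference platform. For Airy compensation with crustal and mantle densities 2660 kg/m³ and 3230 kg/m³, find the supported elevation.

Excess crust Δ = 59.1 km − 31.4 km = 27.7 km, split between elevation h and root r with h + r = Δ.
Airy balance ρ_c h = (ρ_m − ρ_c) r gives r = h ρ_c/(ρ_m − ρ_c), so h (1 + ρ_c/(ρ_m − ρ_c)) = Δ, i.e. h = Δ (ρ_m − ρ_c)/ρ_m.
h = 27.7 km × 570/3230 = 4.89 km.

4.89 km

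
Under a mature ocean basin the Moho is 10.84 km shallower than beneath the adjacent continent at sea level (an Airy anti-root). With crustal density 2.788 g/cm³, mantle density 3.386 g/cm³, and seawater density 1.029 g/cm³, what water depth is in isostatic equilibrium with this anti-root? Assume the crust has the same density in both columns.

3.69 km

Replacing a thickness d of crust by seawater at the top must be balanced by replacing crust with mantle at the base: d (ρ_c − ρ_w) = a (ρ_m − ρ_c).
d = a (ρ_m − ρ_c)/(ρ_c − ρ_w) = 10.84 km × 0.598/1.759 = 3.69 km.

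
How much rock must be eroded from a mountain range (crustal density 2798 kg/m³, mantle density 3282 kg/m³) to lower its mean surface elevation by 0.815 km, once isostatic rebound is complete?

Net drop Δ = e − u = e − e ρ_c/ρ_m = e (ρ_m − ρ_c)/ρ_m.
e = Δ ρ_m/(ρ_m − ρ_c) = 0.815 km × 3282/484 = 5.53 km.

5.53 km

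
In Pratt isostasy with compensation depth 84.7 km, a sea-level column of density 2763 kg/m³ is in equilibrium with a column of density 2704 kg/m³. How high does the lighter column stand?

ρ_ref D = ρ (D + h) → h = D (ρ_ref − ρ)/ρ.
h = 84.7 km × (2763 − 2704)/2704 = 1.85 km.

1.85 km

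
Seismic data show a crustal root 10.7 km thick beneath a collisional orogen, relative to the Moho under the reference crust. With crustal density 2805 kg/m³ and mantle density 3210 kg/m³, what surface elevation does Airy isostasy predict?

Equating mass per unit area of the two columns: ρ_c h = (ρ_m − ρ_c) r.
h = r (ρ_m − ρ_c) / ρ_c = 10.7 km × (3210 − 2805) / 2805 = 1.54 km.

1.54 km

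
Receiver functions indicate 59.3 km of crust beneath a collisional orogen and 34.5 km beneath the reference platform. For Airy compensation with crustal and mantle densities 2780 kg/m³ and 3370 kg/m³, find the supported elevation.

4.34 km

Excess crust Δ = 59.3 km − 34.5 km = 24.8 km, split between elevation h and root r with h + r = Δ.
Airy balance ρ_c h = (ρ_m − ρ_c) r gives r = h ρ_c/(ρ_m − ρ_c), so h (1 + ρ_c/(ρ_m − ρ_c)) = Δ, i.e. h = Δ (ρ_m − ρ_c)/ρ_m.
h = 24.8 km × 590/3370 = 4.34 km.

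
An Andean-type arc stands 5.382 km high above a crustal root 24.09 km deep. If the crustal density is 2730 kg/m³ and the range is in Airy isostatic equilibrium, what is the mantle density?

Airy balance: ρ_c h = (ρ_m − ρ_c) r → ρ_m = ρ_c (1 + h/r).
ρ_m = 2730 × (1 + 5.382 km/24.09 km) = 3340 kg/m³.

3340 kg/m³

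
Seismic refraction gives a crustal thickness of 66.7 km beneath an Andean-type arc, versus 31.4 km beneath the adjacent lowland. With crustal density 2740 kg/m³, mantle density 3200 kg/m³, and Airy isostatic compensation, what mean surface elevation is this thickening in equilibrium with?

Excess crust Δ = 66.7 km − 31.4 km = 35.3 km, split between elevation h and root r with h + r = Δ.
Airy balance ρ_c h = (ρ_m − ρ_c) r gives r = h ρ_c/(ρ_m − ρ_c), so h (1 + ρ_c/(ρ_m − ρ_c)) = Δ, i.e. h = Δ (ρ_m − ρ_c)/ρ_m.
h = 35.3 km × 460/3200 = 5.07 km.

5.07 km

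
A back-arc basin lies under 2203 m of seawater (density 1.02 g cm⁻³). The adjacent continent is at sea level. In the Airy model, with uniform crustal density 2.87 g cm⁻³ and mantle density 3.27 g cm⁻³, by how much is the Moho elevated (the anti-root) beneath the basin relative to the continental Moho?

10200 m

Balancing pressure at the compensation depth: replacing crust with seawater at the top is compensated by replacing crust with mantle at the base: d (ρ_c − ρ_w) = a (ρ_m − ρ_c).
a = d (ρ_c − ρ_w)/(ρ_m − ρ_c) = 2203 m × 1.85/0.4 = 10200 m.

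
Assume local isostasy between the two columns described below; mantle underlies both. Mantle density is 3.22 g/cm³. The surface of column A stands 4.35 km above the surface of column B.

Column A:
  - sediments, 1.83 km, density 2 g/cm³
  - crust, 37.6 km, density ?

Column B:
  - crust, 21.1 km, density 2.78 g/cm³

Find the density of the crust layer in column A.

Take the compensation level at the base of the deeper column (depth z_c below the surface of column A) and equate Σ ρ_i t_i down to z_c; mantle fills any gap and the z_c terms cancel.
Column A: 1.83×2 + 37.6×ρ + (z_c − 39.43)×3.22
Column B: 4.35×0 + 21.1×2.78 + (z_c − 4.35 − 21.1)×3.22
The z_c×3.22 term appears on both sides and cancels. Collect the known terms of each column as K = Σ(ρt)_known − 3.22 × (depth of known layers): K_A = 3.66 − 3.22×39.43 = −123.3046; K_B = 58.658 − 3.22×(4.35 + 21.1) = −23.291.
Balance: K_A + 37.6×ρ = K_B, so ρ = (K_B − K_A)/37.6 = 100.014/37.6 = 2.66 g/cm³.

2.66 g/cm³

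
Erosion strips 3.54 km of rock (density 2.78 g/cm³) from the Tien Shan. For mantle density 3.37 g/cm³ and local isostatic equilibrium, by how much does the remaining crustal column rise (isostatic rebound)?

Unloading: uplift u = e ρ_c/ρ_m = 3.54 km × 2.78/3.37 = 2.92 km.

2.92 km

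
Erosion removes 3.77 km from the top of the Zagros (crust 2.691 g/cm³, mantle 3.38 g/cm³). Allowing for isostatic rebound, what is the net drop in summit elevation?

Rebound u = e ρ_c/ρ_m = 3.77 km × 2.691/3.38 = 3.002 km.
Net surface drop = e − u = 3.77 km − 3.002 km = e (ρ_m − ρ_c)/ρ_m = 0.768 km.

0.768 km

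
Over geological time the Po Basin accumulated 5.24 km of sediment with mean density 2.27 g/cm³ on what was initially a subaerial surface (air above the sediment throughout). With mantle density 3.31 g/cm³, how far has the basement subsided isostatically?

3.59 km

Subaerial load: s = t ρ_sed / ρ_m = 5.24 km × 2.27/3.31 = 3.59 km.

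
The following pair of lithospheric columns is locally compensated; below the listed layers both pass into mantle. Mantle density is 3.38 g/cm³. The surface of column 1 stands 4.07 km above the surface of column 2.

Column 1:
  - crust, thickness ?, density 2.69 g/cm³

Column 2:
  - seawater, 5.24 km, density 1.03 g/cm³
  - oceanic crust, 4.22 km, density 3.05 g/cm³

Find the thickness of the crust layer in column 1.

39.8 km

Take the compensation level at the base of the deeper column (depth z_c below the surface of column 1) and equate Σ ρ_i t_i down to z_c; mantle fills any gap and the z_c terms cancel.
Column 1: x×2.69 + (z_c − 0 − x)×3.38
Column 2: 4.07×0 + 5.24×1.03 + 4.22×3.05 + (z_c − 4.07 − 9.46)×3.38
The z_c×3.38 term appears on both sides and cancels. Collect the known terms of each column as K = Σ(ρt)_known − 3.38 × (depth of known layers): K_1 = 0 − 3.38×0 = 0; K_2 = 18.2682 − 3.38×(4.07 + 9.46) = −27.4632.
Balance: K_1 − x×(3.38 − 2.69) = K_2, so x = (K_1 − K_2)/(3.38 − 2.69) = 27.4632/0.69 = 39.8 km.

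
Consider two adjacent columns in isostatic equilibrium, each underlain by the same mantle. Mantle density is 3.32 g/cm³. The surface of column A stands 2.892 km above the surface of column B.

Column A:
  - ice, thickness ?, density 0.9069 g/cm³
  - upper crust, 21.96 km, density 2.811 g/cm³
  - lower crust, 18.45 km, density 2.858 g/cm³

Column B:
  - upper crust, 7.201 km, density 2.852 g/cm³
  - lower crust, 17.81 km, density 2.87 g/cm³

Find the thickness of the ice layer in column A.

Take the compensation level at the base of the deeper column (depth z_c below the surface of column A) and equate Σ ρ_i t_i down to z_c; mantle fills any gap and the z_c terms cancel.
Column A: x×0.9069 + 21.96×2.811 + 18.45×2.858 + (z_c − 40.41 − x)×3.32
Column B: 2.892×0 + 7.201×2.852 + 17.81×2.87 + (z_c − 2.892 − 25.011)×3.32
The z_c×3.32 term appears on both sides and cancels. Collect the known terms of each column as K = Σ(ρt)_known − 3.32 × (depth of known layers): K_A = 114.45966 − 3.32×40.41 = −19.70154; K_B = 71.651952 − 3.32×(2.892 + 25.011) = −20.986008.
Balance: K_A − x×(3.32 − 0.9069) = K_B, so x = (K_A − K_B)/(3.32 − 0.9069) = 1.28447/2.4131 = 0.532 km.

0.532 km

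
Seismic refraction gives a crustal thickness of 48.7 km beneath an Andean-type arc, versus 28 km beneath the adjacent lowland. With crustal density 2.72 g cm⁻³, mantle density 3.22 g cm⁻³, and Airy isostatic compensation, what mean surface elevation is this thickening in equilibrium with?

3.21 km

Excess crust Δ = 48.7 km − 28 km = 20.7 km, split between elevation h and root r with h + r = Δ.
Airy balance ρ_c h = (ρ_m − ρ_c) r gives r = h ρ_c/(ρ_m − ρ_c), so h (1 + ρ_c/(ρ_m − ρ_c)) = Δ, i.e. h = Δ (ρ_m − ρ_c)/ρ_m.
h = 20.7 km × 0.5/3.22 = 3.21 km.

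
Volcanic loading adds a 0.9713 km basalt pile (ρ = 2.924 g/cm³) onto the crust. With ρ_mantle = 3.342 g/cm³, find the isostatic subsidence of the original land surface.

0.85 km

Subaerial loading: s = t ρ_load / ρ_m.
s = 0.9713 km × 2.924/3.342 = 0.85 km.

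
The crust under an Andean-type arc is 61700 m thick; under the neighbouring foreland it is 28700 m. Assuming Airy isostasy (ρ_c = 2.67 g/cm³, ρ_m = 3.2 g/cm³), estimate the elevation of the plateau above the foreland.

5470 m

Excess crust Δ = 61700 m − 28700 m = 33000 m, split between elevation h and root r with h + r = Δ.
Airy balance ρ_c h = (ρ_m − ρ_c) r gives r = h ρ_c/(ρ_m − ρ_c), so h (1 + ρ_c/(ρ_m − ρ_c)) = Δ, i.e. h = Δ (ρ_m − ρ_c)/ρ_m.
h = 33000 m × 0.53/3.2 = 5470 m.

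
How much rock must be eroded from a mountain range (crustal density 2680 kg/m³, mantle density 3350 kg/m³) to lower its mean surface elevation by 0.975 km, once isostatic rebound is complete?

4.88 km

Net drop Δ = e − u = e − e ρ_c/ρ_m = e (ρ_m − ρ_c)/ρ_m.
e = Δ ρ_m/(ρ_m − ρ_c) = 0.975 km × 3350/670 = 4.88 km.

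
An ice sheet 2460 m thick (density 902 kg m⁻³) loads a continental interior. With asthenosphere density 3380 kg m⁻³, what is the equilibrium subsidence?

Equating mass per unit area of the two columns: the ice load ρ_ice t is balanced by mantle displaced below, ρ_m s.
s = t ρ_ice / ρ_m = 2460 m × 902/3380 = 656 m.

656 m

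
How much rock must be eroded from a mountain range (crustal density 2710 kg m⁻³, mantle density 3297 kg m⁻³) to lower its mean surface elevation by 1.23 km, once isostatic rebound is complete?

Net drop Δ = e − u = e − e ρ_c/ρ_m = e (ρ_m − ρ_c)/ρ_m.
e = Δ ρ_m/(ρ_m − ρ_c) = 1.23 km × 3297/587 = 6.91 km.

6.91 km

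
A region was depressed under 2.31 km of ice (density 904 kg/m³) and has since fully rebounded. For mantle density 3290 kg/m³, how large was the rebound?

Removing the load lets mantle flow back in; uplift u satisfies ρ_ice t = ρ_m u.
u = t ρ_ice/ρ_m = 2.31 km × 904/3290 = 0.635 km.

0.635 km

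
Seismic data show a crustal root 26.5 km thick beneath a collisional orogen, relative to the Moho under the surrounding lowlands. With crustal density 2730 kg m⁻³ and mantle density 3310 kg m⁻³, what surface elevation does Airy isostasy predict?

5.63 km

Balancing pressure at the compensation depth: ρ_c h = (ρ_m − ρ_c) r.
h = r (ρ_m − ρ_c) / ρ_c = 26.5 km × (3310 − 2730) / 2730 = 5.63 km.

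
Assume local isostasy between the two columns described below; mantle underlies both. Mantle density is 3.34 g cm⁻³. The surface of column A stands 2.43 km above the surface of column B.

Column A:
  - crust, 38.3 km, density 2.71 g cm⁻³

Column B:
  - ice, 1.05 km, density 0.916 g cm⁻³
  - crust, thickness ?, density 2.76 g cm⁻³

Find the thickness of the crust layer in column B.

Take the compensation level at the base of the deeper column (depth z_c below the surface of column A) and equate Σ ρ_i t_i down to z_c; mantle fills any gap and the z_c terms cancel.
Column A: 38.3×2.71 + (z_c − 38.3)×3.34
Column B: 2.43×0 + 1.05×0.916 + x×2.76 + (z_c − 2.43 − 1.05 − x)×3.34
The z_c×3.34 term appears on both sides and cancels. Collect the known terms of each column as K = Σ(ρt)_known − 3.34 × (depth of known layers): K_A = 103.793 − 3.34×38.3 = −24.129; K_B = 0.9618 − 3.34×(2.43 + 1.05) = −10.6614.
Balance: K_A = K_B − x×(3.34 − 2.76), so x = (K_B − K_A)/(3.34 − 2.76) = 13.4676/0.58 = 23.2 km.

23.2 km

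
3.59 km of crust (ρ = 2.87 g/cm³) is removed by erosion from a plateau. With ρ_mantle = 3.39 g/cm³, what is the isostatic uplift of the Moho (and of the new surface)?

Unloading: uplift u = e ρ_c/ρ_m = 3.59 km × 2.87/3.39 = 3.04 km.

3.04 km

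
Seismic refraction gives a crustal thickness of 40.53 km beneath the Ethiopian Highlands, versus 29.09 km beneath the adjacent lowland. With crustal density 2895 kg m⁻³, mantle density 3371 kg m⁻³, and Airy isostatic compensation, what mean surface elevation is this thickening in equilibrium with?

Excess crust Δ = 40.53 km − 29.09 km = 11.44 km, split between elevation h and root r with h + r = Δ.
Airy balance ρ_c h = (ρ_m − ρ_c) r gives r = h ρ_c/(ρ_m − ρ_c), so h (1 + ρ_c/(ρ_m − ρ_c)) = Δ, i.e. h = Δ (ρ_m − ρ_c)/ρ_m.
h = 11.44 km × 476/3371 = 1.62 km.

1.62 km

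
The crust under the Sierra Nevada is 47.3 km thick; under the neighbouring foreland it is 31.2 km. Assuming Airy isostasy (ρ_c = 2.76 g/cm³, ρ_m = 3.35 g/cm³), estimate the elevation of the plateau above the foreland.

2.84 km

Excess crust Δ = 47.3 km − 31.2 km = 16.1 km, split between elevation h and root r with h + r = Δ.
Airy balance ρ_c h = (ρ_m − ρ_c) r gives r = h ρ_c/(ρ_m − ρ_c), so h (1 + ρ_c/(ρ_m − ρ_c)) = Δ, i.e. h = Δ (ρ_m − ρ_c)/ρ_m.
h = 16.1 km × 0.59/3.35 = 2.84 km.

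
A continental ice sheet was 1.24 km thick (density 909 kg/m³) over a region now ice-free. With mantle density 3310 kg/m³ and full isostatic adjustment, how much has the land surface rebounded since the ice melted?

Removing the load lets mantle flow back in; uplift u satisfies ρ_ice t = ρ_m u.
u = t ρ_ice/ρ_m = 1.24 km × 909/3310 = 0.341 km.

0.341 km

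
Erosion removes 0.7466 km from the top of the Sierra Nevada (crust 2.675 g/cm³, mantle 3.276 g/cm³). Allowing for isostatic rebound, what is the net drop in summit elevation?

Rebound u = e ρ_c/ρ_m = 0.7466 km × 2.675/3.276 = 0.6096 km.
Net surface drop = e − u = 0.7466 km − 0.6096 km = e (ρ_m − ρ_c)/ρ_m = 0.137 km.

0.137 km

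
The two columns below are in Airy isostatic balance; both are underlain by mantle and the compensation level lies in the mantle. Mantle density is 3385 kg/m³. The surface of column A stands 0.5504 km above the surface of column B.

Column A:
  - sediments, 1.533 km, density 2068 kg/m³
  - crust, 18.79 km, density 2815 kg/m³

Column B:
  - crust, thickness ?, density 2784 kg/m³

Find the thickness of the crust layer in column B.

Take the compensation level at the base of the deeper column (depth z_c below the surface of column A) and equate Σ ρ_i t_i down to z_c; mantle fills any gap and the z_c terms cancel.
Column A: 1.533×2068 + 18.79×2815 + (z_c − 20.323)×3385
Column B: 0.5504×0 + x×2784 + (z_c − 0.5504 − 0 − x)×3385
The z_c×3385 term appears on both sides and cancels. Collect the known terms of each column as K = Σ(ρt)_known − 3385 × (depth of known layers): K_A = 56064.094 − 3385×20.323 = −12729.261; K_B = 0 − 3385×(0.5504 + 0) = −1863.104.
Balance: K_A = K_B − x×(3385 − 2784), so x = (K_B − K_A)/(3385 − 2784) = 10866.2/601 = 18.1 km.

18.1 km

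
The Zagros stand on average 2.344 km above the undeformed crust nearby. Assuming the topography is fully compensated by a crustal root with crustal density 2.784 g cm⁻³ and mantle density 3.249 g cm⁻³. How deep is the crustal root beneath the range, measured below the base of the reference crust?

14 km

In Airy isostatic equilibrium: the weight of the topography is balanced by the buoyancy of the root, ρ_c h = (ρ_m − ρ_c) r.
r = h · ρ_c / (ρ_m − ρ_c) = 2.344 km × 2.784 / (3.249 − 2.784) = 14 km.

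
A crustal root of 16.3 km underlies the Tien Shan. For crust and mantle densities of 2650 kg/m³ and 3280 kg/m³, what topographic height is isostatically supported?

3.88 km

Equating mass per unit area of the two columns: ρ_c h = (ρ_m − ρ_c) r.
h = r (ρ_m − ρ_c) / ρ_c = 16.3 km × (3280 − 2650) / 2650 = 3.88 km.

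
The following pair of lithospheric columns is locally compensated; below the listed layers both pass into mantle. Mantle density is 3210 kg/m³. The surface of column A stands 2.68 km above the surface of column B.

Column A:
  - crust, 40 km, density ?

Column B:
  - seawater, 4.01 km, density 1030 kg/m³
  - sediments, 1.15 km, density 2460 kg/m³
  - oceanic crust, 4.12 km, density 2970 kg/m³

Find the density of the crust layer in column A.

2730 kg/m³

Take the compensation level at the base of the deeper column (depth z_c below the surface of column A) and equate Σ ρ_i t_i down to z_c; mantle fills any gap and the z_c terms cancel.
Column A: 40×ρ + (z_c − 40)×3210
Column B: 2.68×0 + 4.01×1030 + 1.15×2460 + 4.12×2970 + (z_c − 2.68 − 9.28)×3210
The z_c×3210 term appears on both sides and cancels. Collect the known terms of each column as K = Σ(ρt)_known − 3210 × (depth of known layers): K_A = 0 − 3210×40 = −128400; K_B = 19195.7 − 3210×(2.68 + 9.28) = −19195.9.
Balance: K_A + 40×ρ = K_B, so ρ = (K_B − K_A)/40 = 109204/40 = 2730 kg/m³.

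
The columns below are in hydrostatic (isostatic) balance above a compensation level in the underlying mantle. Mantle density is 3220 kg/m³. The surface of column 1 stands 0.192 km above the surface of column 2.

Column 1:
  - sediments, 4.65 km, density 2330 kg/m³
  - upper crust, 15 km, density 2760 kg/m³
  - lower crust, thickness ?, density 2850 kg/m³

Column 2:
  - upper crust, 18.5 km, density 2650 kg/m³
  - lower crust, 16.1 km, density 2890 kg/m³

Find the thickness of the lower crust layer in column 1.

Take the compensation level at the base of the deeper column (depth z_c below the surface of column 1) and equate Σ ρ_i t_i down to z_c; mantle fills any gap and the z_c terms cancel.
Column 1: 4.65×2330 + 15×2760 + x×2850 + (z_c − 19.65 − x)×3220
Column 2: 0.192×0 + 18.5×2650 + 16.1×2890 + (z_c − 0.192 − 34.6)×3220
The z_c×3220 term appears on both sides and cancels. Collect the known terms of each column as K = Σ(ρt)_known − 3220 × (depth of known layers): K_1 = 52234.5 − 3220×19.65 = −11038.5; K_2 = 95554 − 3220×(0.192 + 34.6) = −16476.24.
Balance: K_1 − x×(3220 − 2850) = K_2, so x = (K_1 − K_2)/(3220 − 2850) = 5437.74/370 = 14.7 km.

14.7 km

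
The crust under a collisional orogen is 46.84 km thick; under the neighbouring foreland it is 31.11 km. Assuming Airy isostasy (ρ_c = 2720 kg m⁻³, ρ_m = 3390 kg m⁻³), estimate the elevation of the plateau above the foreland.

3.11 km

Excess crust Δ = 46.84 km − 31.11 km = 15.73 km, split between elevation h and root r with h + r = Δ.
Airy balance ρ_c h = (ρ_m − ρ_c) r gives r = h ρ_c/(ρ_m − ρ_c), so h (1 + ρ_c/(ρ_m − ρ_c)) = Δ, i.e. h = Δ (ρ_m − ρ_c)/ρ_m.
h = 15.73 km × 670/3390 = 3.11 km.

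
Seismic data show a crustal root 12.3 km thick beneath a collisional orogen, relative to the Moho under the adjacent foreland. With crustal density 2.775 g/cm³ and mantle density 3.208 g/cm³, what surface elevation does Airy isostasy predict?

1.92 km

Balancing pressure at the compensation depth: ρ_c h = (ρ_m − ρ_c) r.
h = r (ρ_m − ρ_c) / ρ_c = 12.3 km × (3.208 − 2.775) / 2.775 = 1.92 km.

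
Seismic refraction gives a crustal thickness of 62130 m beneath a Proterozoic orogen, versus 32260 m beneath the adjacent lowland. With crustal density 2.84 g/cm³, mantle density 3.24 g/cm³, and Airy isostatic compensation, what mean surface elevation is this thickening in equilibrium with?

3690 m

Excess crust Δ = 62130 m − 32260 m = 29870 m, split between elevation h and root r with h + r = Δ.
Airy balance ρ_c h = (ρ_m − ρ_c) r gives r = h ρ_c/(ρ_m − ρ_c), so h (1 + ρ_c/(ρ_m − ρ_c)) = Δ, i.e. h = Δ (ρ_m − ρ_c)/ρ_m.
h = 29870 m × 0.4/3.24 = 3690 m.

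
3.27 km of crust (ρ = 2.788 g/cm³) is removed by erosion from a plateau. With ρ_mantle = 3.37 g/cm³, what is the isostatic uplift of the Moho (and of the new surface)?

Unloading: uplift u = e ρ_c/ρ_m = 3.27 km × 2.788/3.37 = 2.71 km.

2.71 km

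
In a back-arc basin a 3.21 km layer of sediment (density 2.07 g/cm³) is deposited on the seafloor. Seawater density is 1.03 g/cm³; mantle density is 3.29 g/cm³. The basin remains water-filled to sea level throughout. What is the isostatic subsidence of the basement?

1.48 km

Submarine loading: the sediment displaces seawater, and the subsidence is in turn flooded, so s (ρ_m − ρ_w) = t (ρ_sed − ρ_w).
s = 3.21 km × (2.07 − 1.03) / (3.29 − 1.03) = 1.48 km.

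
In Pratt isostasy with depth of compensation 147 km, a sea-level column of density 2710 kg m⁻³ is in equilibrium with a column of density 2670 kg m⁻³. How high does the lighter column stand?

ρ_ref D = ρ (D + h) → h = D (ρ_ref − ρ)/ρ.
h = 147 km × (2710 − 2670)/2670 = 2.2 km.

2.2 km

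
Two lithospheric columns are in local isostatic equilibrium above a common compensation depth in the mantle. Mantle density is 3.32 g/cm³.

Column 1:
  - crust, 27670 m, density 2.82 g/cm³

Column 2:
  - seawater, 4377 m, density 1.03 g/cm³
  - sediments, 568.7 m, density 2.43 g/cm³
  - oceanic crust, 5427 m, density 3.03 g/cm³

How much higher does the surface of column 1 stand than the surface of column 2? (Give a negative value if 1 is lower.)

522 m

For any compensation level in the mantle, the mantle terms cancel and isostasy reduces to e = (Σt_1 − Σt_2) − (Σ(ρt)_1 − Σ(ρt)_2) / ρ_m.
Σt_1 = 27670 m; Σt_2 = 10372.7 m; Σ(ρt)_1 = 78029.4; Σ(ρt)_2 = 22334.061 (in m·g/cm³).
e = (27670 − 10372.7) − (78029.4 − 22334.061) / 3.32 = 522 m.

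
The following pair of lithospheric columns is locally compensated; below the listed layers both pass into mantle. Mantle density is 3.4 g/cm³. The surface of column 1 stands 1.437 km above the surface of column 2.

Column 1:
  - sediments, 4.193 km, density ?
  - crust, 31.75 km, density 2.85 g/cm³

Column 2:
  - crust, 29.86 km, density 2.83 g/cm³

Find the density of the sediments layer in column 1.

2.34 g/cm³

Take the compensation level at the base of the deeper column (depth z_c below the surface of column 1) and equate Σ ρ_i t_i down to z_c; mantle fills any gap and the z_c terms cancel.
Column 1: 4.193×ρ + 31.75×2.85 + (z_c − 35.943)×3.4
Column 2: 1.437×0 + 29.86×2.83 + (z_c − 1.437 − 29.86)×3.4
The z_c×3.4 term appears on both sides and cancels. Collect the known terms of each column as K = Σ(ρt)_known − 3.4 × (depth of known layers): K_1 = 90.4875 − 3.4×35.943 = −31.7187; K_2 = 84.5038 − 3.4×(1.437 + 29.86) = −21.906.
Balance: K_1 + 4.193×ρ = K_2, so ρ = (K_2 − K_1)/4.193 = 9.8127/4.193 = 2.34 g/cm³.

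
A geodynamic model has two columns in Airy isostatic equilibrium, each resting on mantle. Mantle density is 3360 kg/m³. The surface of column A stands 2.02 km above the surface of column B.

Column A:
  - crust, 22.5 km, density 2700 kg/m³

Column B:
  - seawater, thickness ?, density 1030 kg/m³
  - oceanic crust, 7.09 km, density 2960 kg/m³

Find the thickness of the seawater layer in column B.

Take the compensation level at the base of the deeper column (depth z_c below the surface of column A) and equate Σ ρ_i t_i down to z_c; mantle fills any gap and the z_c terms cancel.
Column A: 22.5×2700 + (z_c − 22.5)×3360
Column B: 2.02×0 + x×1030 + 7.09×2960 + (z_c − 2.02 − 7.09 − x)×3360
The z_c×3360 term appears on both sides and cancels. Collect the known terms of each column as K = Σ(ρt)_known − 3360 × (depth of known layers): K_A = 60750 − 3360×22.5 = −14850; K_B = 20986.4 − 3360×(2.02 + 7.09) = −9623.2.
Balance: K_A = K_B − x×(3360 − 1030), so x = (K_B − K_A)/(3360 − 1030) = 5226.8/2330 = 2.24 km.

2.24 km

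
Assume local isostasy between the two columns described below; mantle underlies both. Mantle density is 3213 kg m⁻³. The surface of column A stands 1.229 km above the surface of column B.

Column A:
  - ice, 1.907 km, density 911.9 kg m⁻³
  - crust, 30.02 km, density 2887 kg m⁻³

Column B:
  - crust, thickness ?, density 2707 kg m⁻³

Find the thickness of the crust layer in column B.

20.2 km

Take the compensation level at the base of the deeper column (depth z_c below the surface of column A) and equate Σ ρ_i t_i down to z_c; mantle fills any gap and the z_c terms cancel.
Column A: 1.907×911.9 + 30.02×2887 + (z_c − 31.927)×3213
Column B: 1.229×0 + x×2707 + (z_c − 1.229 − 0 − x)×3213
The z_c×3213 term appears on both sides and cancels. Collect the known terms of each column as K = Σ(ρt)_known − 3213 × (depth of known layers): K_A = 88406.7333 − 3213×31.927 = −14174.7177; K_B = 0 − 3213×(1.229 + 0) = −3948.777.
Balance: K_A = K_B − x×(3213 − 2707), so x = (K_B − K_A)/(3213 − 2707) = 10225.9/506 = 20.2 km.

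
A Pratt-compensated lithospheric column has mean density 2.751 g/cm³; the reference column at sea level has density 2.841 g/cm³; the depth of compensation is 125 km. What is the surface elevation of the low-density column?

ρ_ref D = ρ (D + h) → h = D (ρ_ref − ρ)/ρ.
h = 125 km × (2.841 − 2.751)/2.751 = 4.09 km.

4.09 km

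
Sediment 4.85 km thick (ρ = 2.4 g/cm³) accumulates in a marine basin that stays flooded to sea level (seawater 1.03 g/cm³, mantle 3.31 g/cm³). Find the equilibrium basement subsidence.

2.91 km

Submarine loading: the sediment displaces seawater, and the subsidence is in turn flooded, so s (ρ_m − ρ_w) = t (ρ_sed − ρ_w).
s = 4.85 km × (2.4 − 1.03) / (3.31 − 1.03) = 2.91 km.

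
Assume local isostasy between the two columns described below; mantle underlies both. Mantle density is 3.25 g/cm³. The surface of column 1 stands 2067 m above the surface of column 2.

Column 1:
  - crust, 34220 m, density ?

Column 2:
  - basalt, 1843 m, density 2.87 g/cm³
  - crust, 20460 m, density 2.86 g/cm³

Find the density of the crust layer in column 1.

Take the compensation level at the base of the deeper column (depth z_c below the surface of column 1) and equate Σ ρ_i t_i down to z_c; mantle fills any gap and the z_c terms cancel.
Column 1: 34220×ρ + (z_c − 34220)×3.25
Column 2: 2067×0 + 1843×2.87 + 20460×2.86 + (z_c − 2067 − 22303)×3.25
The z_c×3.25 term appears on both sides and cancels. Collect the known terms of each column as K = Σ(ρt)_known − 3.25 × (depth of known layers): K_1 = 0 − 3.25×34220 = −111215; K_2 = 63805.01 − 3.25×(2067 + 22303) = −15397.49.
Balance: K_1 + 34220×ρ = K_2, so ρ = (K_2 − K_1)/34220 = 95817.5/34220 = 2.8 g/cm³.

2.8 g/cm³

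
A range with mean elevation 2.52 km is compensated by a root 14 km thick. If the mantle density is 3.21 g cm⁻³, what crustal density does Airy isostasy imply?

ρ_c h = (ρ_m − ρ_c) r → ρ_c (h + r) = ρ_m r → ρ_c = ρ_m r / (h + r).
ρ_c = 3.21 × 14 km / (2.52 km + 14 km) = 2.72 g cm⁻³.

2.72 g cm⁻³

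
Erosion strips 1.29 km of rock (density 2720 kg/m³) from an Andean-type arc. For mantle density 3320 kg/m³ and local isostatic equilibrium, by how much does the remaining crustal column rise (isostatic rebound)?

Unloading: uplift u = e ρ_c/ρ_m = 1.29 km × 2720/3320 = 1.06 km.

1.06 km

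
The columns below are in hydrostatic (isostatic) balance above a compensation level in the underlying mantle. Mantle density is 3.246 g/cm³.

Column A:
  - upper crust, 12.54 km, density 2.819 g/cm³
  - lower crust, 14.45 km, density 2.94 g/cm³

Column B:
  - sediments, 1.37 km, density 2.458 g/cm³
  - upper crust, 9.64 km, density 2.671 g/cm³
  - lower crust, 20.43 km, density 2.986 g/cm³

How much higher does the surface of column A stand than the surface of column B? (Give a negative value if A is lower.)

−0.665 km

For any compensation level in the mantle, the mantle terms cancel and isostasy reduces to e = (Σt_A − Σt_B) − (Σ(ρt)_A − Σ(ρt)_B) / ρ_m.
Σt_A = 26.99 km; Σt_B = 31.44 km; Σ(ρt)_A = 77.83326; Σ(ρt)_B = 90.11988 (in km·g/cm³).
e = (26.99 − 31.44) − (77.83326 − 90.11988) / 3.246 = −0.665 km.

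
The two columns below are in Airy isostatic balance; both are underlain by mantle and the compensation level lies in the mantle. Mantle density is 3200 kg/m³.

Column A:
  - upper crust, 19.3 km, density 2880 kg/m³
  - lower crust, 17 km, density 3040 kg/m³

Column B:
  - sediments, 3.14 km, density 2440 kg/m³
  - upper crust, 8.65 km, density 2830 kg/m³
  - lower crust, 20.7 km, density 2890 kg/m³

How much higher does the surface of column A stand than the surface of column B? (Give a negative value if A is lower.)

For any compensation level in the mantle, the mantle terms cancel and isostasy reduces to e = (Σt_A − Σt_B) − (Σ(ρt)_A − Σ(ρt)_B) / ρ_m.
Σt_A = 36.3 km; Σt_B = 32.49 km; Σ(ρt)_A = 107264; Σ(ρt)_B = 91964.1 (in km·kg/m³).
e = (36.3 − 32.49) − (107264 − 91964.1) / 3200 = −0.971 km.

−0.971 km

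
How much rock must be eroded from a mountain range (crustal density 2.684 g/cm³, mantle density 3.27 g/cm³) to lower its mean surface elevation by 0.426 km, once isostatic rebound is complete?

Net drop Δ = e − u = e − e ρ_c/ρ_m = e (ρ_m − ρ_c)/ρ_m.
e = Δ ρ_m/(ρ_m − ρ_c) = 0.426 km × 3.27/0.586 = 2.38 km.

2.38 km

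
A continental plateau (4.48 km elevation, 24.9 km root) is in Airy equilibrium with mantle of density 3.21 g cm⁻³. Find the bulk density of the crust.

2.72 g cm⁻³

ρ_c h = (ρ_m − ρ_c) r → ρ_c (h + r) = ρ_m r → ρ_c = ρ_m r / (h + r).
ρ_c = 3.21 × 24.9 km / (4.48 km + 24.9 km) = 2.72 g cm⁻³.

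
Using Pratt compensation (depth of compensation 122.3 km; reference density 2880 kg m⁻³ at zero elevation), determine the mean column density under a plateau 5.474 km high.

2760 kg m⁻³

Pratt balance: ρ_ref D = ρ (D + h).
ρ = ρ_ref D/(D + h) = 2880 × 122.3 km/(122.3 km + 5.474 km) = 2760 kg m⁻³.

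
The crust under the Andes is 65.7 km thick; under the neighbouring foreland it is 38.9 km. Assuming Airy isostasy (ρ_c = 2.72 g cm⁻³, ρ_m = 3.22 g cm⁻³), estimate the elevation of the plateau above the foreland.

4.16 km

Excess crust Δ = 65.7 km − 38.9 km = 26.8 km, split between elevation h and root r with h + r = Δ.
Airy balance ρ_c h = (ρ_m − ρ_c) r gives r = h ρ_c/(ρ_m − ρ_c), so h (1 + ρ_c/(ρ_m − ρ_c)) = Δ, i.e. h = Δ (ρ_m − ρ_c)/ρ_m.
h = 26.8 km × 0.5/3.22 = 4.16 km.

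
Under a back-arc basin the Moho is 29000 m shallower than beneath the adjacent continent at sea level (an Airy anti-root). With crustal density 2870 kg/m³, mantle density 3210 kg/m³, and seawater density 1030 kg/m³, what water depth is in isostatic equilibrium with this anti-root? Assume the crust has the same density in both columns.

Replacing a thickness d of crust by seawater at the top must be balanced by replacing crust with mantle at the base: d (ρ_c − ρ_w) = a (ρ_m − ρ_c).
d = a (ρ_m − ρ_c)/(ρ_c − ρ_w) = 29000 m × 340/1840 = 5360 m.

5360 m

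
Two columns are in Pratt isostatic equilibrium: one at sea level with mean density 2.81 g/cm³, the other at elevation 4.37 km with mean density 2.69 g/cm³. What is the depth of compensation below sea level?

ρ_ref D = ρ (D + h) → D (ρ_ref − ρ) = ρ h.
D = ρ h/(ρ_ref − ρ) = 2.69 × 4.37 km/(2.81 − 2.69) = 98 km.

98 km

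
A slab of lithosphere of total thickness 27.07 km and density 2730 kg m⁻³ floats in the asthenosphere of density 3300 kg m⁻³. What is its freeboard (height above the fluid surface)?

4.68 km

Floating equilibrium: submerged depth d = t ρ_obj/ρ_fluid = 27.07 km × 2730/3300 = 22.39 km.
Freeboard = t − d = 27.07 km − 22.39 km = 4.68 km.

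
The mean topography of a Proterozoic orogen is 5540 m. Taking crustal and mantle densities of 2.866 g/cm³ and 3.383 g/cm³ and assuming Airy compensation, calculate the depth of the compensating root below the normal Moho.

30700 m

By Archimedes' principle applied to the lithosphere: the weight of the topography is balanced by the buoyancy of the root, ρ_c h = (ρ_m − ρ_c) r.
r = h · ρ_c / (ρ_m − ρ_c) = 5540 m × 2.866 / (3.383 − 2.866) = 30700 m.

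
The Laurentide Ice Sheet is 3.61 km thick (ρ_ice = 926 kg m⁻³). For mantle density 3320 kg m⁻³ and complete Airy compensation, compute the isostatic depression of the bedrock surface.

1.01 km

In Airy isostatic equilibrium: the ice load ρ_ice t is balanced by mantle displaced below, ρ_m s.
s = t ρ_ice / ρ_m = 3.61 km × 926/3320 = 1.01 km.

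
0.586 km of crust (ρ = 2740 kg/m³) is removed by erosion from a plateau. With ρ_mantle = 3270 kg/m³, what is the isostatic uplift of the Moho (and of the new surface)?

0.491 km

Unloading: uplift u = e ρ_c/ρ_m = 0.586 km × 2740/3270 = 0.491 km.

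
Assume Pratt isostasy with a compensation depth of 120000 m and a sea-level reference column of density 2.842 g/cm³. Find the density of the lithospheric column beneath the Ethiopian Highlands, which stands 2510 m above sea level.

Pratt balance: ρ_ref D = ρ (D + h).
ρ = ρ_ref D/(D + h) = 2.842 × 120000 m/(120000 m + 2510 m) = 2.78 g/cm³.

2.78 g/cm³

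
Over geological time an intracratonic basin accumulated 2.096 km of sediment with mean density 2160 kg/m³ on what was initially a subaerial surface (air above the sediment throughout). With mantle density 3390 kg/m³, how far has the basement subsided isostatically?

Subaerial load: s = t ρ_sed / ρ_m = 2.096 km × 2160/3390 = 1.34 km.

1.34 km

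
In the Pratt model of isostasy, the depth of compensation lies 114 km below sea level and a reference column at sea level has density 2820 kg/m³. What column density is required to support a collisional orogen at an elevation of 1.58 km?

2780 kg/m³

Pratt balance: ρ_ref D = ρ (D + h).
ρ = ρ_ref D/(D + h) = 2820 × 114 km/(114 km + 1.58 km) = 2780 kg/m³.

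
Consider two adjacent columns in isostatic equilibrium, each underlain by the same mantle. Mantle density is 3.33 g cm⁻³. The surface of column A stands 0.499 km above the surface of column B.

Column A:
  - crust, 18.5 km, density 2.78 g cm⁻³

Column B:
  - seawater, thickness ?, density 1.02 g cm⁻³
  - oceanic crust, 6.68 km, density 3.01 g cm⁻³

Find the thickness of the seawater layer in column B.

2.76 km

Take the compensation level at the base of the deeper column (depth z_c below the surface of column A) and equate Σ ρ_i t_i down to z_c; mantle fills any gap and the z_c terms cancel.
Column A: 18.5×2.78 + (z_c − 18.5)×3.33
Column B: 0.499×0 + x×1.02 + 6.68×3.01 + (z_c − 0.499 − 6.68 − x)×3.33
The z_c×3.33 term appears on both sides and cancels. Collect the known terms of each column as K = Σ(ρt)_known − 3.33 × (depth of known layers): K_A = 51.43 − 3.33×18.5 = −10.175; K_B = 20.1068 − 3.33×(0.499 + 6.68) = −3.79927.
Balance: K_A = K_B − x×(3.33 − 1.02), so x = (K_B − K_A)/(3.33 − 1.02) = 6.37573/2.31 = 2.76 km.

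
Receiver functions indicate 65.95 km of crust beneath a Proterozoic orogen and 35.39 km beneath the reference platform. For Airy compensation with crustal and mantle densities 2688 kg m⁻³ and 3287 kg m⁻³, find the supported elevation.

5.57 km

Excess crust Δ = 65.95 km − 35.39 km = 30.56 km, split between elevation h and root r with h + r = Δ.
Airy balance ρ_c h = (ρ_m − ρ_c) r gives r = h ρ_c/(ρ_m − ρ_c), so h (1 + ρ_c/(ρ_m − ρ_c)) = Δ, i.e. h = Δ (ρ_m − ρ_c)/ρ_m.
h = 30.56 km × 599/3287 = 5.57 km.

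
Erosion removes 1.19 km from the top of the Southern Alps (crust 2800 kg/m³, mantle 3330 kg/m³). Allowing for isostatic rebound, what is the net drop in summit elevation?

0.189 km

Rebound u = e ρ_c/ρ_m = 1.19 km × 2800/3330 = 1.001 km.
Net surface drop = e − u = 1.19 km − 1.001 km = e (ρ_m − ρ_c)/ρ_m = 0.189 km.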